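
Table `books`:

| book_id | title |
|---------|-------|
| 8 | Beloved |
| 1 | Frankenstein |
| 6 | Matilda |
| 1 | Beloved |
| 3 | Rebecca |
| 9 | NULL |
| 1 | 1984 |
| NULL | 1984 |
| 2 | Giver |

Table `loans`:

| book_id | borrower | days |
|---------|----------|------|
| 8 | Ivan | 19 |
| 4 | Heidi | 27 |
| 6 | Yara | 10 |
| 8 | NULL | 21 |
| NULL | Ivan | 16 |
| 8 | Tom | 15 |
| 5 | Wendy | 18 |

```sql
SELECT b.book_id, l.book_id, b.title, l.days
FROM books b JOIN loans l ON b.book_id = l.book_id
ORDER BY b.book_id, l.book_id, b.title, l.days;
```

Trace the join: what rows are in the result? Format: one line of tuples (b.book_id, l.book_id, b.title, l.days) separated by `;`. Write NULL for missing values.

INNER JOIN keeps only pairs where the ON condition holds.
Matching on b.book_id = l.book_id. A NULL in a compared column never satisfies the condition.
- b (book_id=8) pairs with 3 row(s) of l.
- b (book_id=1) has no partner → excluded.
- b (book_id=6) pairs with 1 row(s) of l.
- b (book_id=1) has no partner → excluded.
- b (book_id=3) has no partner → excluded.
- b (book_id=9) has no partner → excluded.
- b (book_id=1) has no partner → excluded.
- b (book_id=NULL) has no partner → excluded.
- b (book_id=2) has no partner → excluded.
After projecting and ordering:
b.book_id | l.book_id | b.title | l.days
6 | 6 | Matilda | 10
8 | 8 | Beloved | 15
8 | 8 | Beloved | 19
8 | 8 | Beloved | 21

(6, 6, Matilda, 10); (8, 8, Beloved, 15); (8, 8, Beloved, 19); (8, 8, Beloved, 21)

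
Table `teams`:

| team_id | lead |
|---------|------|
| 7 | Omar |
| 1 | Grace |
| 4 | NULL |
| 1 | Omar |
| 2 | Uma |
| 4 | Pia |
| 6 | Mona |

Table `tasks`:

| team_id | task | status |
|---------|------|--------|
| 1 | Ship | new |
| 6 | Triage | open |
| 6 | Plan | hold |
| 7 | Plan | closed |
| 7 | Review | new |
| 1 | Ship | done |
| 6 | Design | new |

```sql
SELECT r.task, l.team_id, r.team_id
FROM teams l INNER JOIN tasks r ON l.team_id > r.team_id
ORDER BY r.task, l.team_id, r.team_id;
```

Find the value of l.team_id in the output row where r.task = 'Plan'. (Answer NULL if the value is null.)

7

INNER JOIN keeps only pairs where the ON condition holds.
Matching on l.team_id > r.team_id.
Matched pairs: 13.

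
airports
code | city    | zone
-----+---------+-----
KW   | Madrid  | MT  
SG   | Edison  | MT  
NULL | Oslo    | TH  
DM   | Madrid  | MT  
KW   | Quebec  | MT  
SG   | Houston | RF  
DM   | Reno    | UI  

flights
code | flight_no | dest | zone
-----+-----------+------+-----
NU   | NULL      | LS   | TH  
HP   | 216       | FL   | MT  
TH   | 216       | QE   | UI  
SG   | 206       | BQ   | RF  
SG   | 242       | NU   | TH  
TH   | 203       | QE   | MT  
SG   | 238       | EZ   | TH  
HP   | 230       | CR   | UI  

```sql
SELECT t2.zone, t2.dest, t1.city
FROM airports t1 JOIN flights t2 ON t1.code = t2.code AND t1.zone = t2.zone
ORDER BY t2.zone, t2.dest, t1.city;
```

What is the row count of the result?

1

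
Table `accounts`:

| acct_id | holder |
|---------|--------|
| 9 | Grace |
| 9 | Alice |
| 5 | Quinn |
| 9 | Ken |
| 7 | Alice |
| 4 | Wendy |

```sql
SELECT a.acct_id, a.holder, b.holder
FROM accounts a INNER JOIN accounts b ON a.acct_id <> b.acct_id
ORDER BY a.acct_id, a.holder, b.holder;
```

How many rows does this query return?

24

INNER JOIN keeps only pairs where the ON condition holds.
Matching on a.acct_id <> b.acct_id.
- a (acct_id=9) pairs with 3 row(s) of b.
- a (acct_id=9) pairs with 3 row(s) of b.
- a (acct_id=5) pairs with 5 row(s) of b.
- a (acct_id=9) pairs with 3 row(s) of b.
- a (acct_id=7) pairs with 5 row(s) of b.
- a (acct_id=4) pairs with 5 row(s) of b.
Total: 24 rows.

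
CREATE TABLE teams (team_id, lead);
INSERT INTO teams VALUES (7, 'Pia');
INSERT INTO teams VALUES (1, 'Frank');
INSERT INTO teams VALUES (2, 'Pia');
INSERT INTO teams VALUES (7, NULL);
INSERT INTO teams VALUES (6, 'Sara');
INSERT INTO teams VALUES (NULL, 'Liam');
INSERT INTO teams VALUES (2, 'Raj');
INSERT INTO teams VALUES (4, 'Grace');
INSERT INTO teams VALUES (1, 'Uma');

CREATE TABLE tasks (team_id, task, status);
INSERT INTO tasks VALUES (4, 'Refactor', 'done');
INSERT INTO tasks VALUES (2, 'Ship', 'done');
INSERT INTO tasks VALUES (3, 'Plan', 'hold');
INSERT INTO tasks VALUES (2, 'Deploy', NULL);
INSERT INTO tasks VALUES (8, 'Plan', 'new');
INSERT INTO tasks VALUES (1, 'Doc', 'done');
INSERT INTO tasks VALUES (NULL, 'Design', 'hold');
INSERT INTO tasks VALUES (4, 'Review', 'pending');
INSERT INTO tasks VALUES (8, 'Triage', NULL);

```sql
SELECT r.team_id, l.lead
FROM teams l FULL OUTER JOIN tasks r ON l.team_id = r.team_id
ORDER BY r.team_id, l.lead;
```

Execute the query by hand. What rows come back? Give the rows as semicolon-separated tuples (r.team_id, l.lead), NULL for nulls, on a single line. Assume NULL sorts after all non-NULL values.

FULL OUTER JOIN keeps every row from both sides; unmatched rows get NULL for the other side's columns.
Matching on l.team_id = r.team_id. A NULL in a compared column never satisfies the condition.
- l row (team_id=7): no match → kept, r columns NULL.
- l row (team_id=1): matches 1 r row(s) → 1 output row(s).
- l row (team_id=2): matches 2 r row(s) → 2 output row(s).
- l row (team_id=7): no match → kept, r columns NULL.
- l row (team_id=6): no match → kept, r columns NULL.
- l row (team_id=NULL): no match → kept, r columns NULL.
- l row (team_id=2): matches 2 r row(s) → 2 output row(s).
- l row (team_id=4): matches 2 r row(s) → 2 output row(s).
- l row (team_id=1): matches 1 r row(s) → 1 output row(s).
- 4 row(s) from r found no l partner → padded with NULL.

(1, Frank); (1, Uma); (2, Pia); (2, Pia); (2, Raj); (2, Raj); (3, NULL); (4, Grace); (4, Grace); (8, NULL); (8, NULL); (NULL, Liam); (NULL, Pia); (NULL, Sara); (NULL, NULL); (NULL, NULL)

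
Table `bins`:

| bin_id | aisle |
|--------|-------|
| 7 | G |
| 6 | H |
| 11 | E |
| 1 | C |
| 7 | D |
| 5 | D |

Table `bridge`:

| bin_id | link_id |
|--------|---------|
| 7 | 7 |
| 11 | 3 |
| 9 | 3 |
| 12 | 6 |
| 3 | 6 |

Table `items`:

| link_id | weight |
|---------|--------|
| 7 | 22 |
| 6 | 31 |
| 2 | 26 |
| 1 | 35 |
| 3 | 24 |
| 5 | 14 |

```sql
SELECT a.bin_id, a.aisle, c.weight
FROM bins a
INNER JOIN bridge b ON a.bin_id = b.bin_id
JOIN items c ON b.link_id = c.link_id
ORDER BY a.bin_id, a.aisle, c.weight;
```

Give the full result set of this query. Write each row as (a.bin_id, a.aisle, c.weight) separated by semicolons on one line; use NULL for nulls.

Step 1 — a INNER JOIN b on bin_id → 3 row(s).
Then INNER JOIN `items c` on link_id: keep only rows whose b.link_id appears in c.

(7, D, 22); (7, G, 22); (11, E, 24)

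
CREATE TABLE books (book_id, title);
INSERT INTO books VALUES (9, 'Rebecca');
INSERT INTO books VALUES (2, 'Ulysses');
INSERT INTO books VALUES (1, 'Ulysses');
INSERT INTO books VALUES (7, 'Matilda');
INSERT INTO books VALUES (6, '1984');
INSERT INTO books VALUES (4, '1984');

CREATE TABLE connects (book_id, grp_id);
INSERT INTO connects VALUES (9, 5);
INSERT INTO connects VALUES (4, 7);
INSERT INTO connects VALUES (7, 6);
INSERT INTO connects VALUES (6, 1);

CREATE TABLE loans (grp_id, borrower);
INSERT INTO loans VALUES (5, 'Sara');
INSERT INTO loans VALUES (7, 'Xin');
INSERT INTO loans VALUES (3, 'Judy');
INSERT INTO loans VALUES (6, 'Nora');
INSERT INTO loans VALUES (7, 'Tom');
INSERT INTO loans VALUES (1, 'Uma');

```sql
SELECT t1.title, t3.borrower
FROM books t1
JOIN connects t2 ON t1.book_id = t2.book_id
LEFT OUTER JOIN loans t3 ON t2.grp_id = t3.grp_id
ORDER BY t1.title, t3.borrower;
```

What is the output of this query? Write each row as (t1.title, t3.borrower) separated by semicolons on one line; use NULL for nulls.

Step 1 — t1 INNER JOIN t2 on book_id → 4 row(s).
Then LEFT JOIN `loans t3` on grp_id: each of those 4 rows is kept; rows whose t2.grp_id has no match in t3 get NULL for t3's columns.

(1984, Tom); (1984, Uma); (1984, Xin); (Matilda, Nora); (Rebecca, Sara)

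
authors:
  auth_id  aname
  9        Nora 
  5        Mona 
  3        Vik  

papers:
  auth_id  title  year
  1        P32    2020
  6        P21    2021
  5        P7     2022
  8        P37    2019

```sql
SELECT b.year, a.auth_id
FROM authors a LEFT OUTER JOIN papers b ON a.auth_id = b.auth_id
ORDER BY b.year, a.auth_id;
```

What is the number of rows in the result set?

3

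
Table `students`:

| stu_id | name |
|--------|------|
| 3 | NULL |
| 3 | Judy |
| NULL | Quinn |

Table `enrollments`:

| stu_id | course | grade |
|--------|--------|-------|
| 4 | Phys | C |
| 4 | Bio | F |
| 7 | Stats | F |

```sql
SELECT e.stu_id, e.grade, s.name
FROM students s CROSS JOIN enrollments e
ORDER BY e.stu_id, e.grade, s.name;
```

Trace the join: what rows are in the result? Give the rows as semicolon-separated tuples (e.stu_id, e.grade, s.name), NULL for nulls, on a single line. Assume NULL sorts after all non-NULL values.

CROSS JOIN pairs every row of `students` with every row of `enrollments`: 3 × 3 = 9 rows.
After projecting and ordering:
e.stu_id | e.grade | s.name
4 | C | Judy
4 | C | Quinn
4 | C | NULL
4 | F | Judy
4 | F | Quinn
4 | F | NULL
7 | F | Judy
7 | F | Quinn
7 | F | NULL

(4, C, Judy); (4, C, Quinn); (4, C, NULL); (4, F, Judy); (4, F, Quinn); (4, F, NULL); (7, F, Judy); (7, F, Quinn); (7, F, NULL)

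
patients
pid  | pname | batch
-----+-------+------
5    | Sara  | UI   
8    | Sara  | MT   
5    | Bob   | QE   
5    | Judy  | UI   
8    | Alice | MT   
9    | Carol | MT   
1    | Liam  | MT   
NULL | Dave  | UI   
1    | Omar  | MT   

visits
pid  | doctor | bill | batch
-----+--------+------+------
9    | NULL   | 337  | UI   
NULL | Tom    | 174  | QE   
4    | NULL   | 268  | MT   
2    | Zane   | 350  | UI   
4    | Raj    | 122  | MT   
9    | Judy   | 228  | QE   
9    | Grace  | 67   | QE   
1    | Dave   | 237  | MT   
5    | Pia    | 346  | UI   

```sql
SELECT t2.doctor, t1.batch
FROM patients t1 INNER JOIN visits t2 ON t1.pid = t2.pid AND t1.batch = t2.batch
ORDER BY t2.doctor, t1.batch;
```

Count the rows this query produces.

4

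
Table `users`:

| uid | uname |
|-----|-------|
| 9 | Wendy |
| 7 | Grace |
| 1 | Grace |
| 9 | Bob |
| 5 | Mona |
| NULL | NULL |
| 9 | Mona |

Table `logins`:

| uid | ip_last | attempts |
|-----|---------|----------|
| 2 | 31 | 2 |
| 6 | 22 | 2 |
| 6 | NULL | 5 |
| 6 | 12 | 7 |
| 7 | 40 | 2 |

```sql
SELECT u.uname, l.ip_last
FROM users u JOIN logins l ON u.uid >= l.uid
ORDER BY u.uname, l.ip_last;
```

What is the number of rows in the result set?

21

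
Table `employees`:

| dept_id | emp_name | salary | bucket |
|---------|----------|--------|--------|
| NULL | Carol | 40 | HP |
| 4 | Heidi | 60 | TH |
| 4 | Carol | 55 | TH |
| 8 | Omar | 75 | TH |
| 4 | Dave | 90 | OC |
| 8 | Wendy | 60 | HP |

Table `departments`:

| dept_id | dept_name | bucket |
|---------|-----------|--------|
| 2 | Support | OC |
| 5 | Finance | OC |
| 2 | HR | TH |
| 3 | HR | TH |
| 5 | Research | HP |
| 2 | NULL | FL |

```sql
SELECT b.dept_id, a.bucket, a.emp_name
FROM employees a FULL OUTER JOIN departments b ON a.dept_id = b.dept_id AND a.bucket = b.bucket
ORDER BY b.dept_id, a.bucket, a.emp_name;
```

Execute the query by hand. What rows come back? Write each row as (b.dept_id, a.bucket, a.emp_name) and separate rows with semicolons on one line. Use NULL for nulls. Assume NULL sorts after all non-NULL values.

(2, NULL, NULL); (2, NULL, NULL); (2, NULL, NULL); (3, NULL, NULL); (5, NULL, NULL); (5, NULL, NULL); (NULL, HP, Carol); (NULL, HP, Wendy); (NULL, OC, Dave); (NULL, TH, Carol); (NULL, TH, Heidi); (NULL, TH, Omar)

FULL OUTER JOIN keeps every row from both sides; unmatched rows get NULL for the other side's columns.
Matching on a.dept_id = b.dept_id AND a.bucket = b.bucket. A NULL in a compared column never satisfies the condition.
Matched pairs: 0; unmatched a rows kept: 6; unmatched b rows kept: 6.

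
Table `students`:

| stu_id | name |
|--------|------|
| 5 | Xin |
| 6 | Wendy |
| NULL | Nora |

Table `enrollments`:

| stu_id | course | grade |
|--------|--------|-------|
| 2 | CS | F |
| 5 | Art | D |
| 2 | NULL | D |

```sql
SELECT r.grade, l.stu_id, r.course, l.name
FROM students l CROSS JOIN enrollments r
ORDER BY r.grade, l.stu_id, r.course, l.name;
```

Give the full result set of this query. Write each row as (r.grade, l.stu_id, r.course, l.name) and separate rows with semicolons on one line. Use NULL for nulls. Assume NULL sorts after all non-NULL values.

CROSS JOIN pairs every row of `students` with every row of `enrollments`: 3 × 3 = 9 rows.
After projecting and ordering:
r.grade | l.stu_id | r.course | l.name
D | 5 | Art | Xin
D | 5 | NULL | Xin
D | 6 | Art | Wendy
D | 6 | NULL | Wendy
D | NULL | Art | Nora
D | NULL | NULL | Nora
F | 5 | CS | Xin
F | 6 | CS | Wendy
F | NULL | CS | Nora

(D, 5, Art, Xin); (D, 5, NULL, Xin); (D, 6, Art, Wendy); (D, 6, NULL, Wendy); (D, NULL, Art, Nora); (D, NULL, NULL, Nora); (F, 5, CS, Xin); (F, 6, CS, Wendy); (F, NULL, CS, Nora)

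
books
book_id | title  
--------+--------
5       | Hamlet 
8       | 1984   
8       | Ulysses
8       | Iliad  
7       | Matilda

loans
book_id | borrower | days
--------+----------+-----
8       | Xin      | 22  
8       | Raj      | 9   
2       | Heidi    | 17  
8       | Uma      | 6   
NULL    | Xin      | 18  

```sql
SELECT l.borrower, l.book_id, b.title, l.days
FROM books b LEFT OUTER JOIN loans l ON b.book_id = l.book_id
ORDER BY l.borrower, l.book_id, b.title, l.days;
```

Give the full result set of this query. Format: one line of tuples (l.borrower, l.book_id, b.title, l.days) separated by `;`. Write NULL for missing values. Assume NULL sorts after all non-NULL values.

(Raj, 8, 1984, 9); (Raj, 8, Iliad, 9); (Raj, 8, Ulysses, 9); (Uma, 8, 1984, 6); (Uma, 8, Iliad, 6); (Uma, 8, Ulysses, 6); (Xin, 8, 1984, 22); (Xin, 8, Iliad, 22); (Xin, 8, Ulysses, 22); (NULL, NULL, Hamlet, NULL); (NULL, NULL, Matilda, NULL)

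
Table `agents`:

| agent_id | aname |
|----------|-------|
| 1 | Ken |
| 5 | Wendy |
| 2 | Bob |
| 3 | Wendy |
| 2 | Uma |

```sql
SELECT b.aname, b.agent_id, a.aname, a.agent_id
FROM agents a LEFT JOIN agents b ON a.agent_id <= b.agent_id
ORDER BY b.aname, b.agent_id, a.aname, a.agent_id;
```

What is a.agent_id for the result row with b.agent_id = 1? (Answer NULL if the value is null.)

LEFT JOIN keeps every row from `agents a`; unmatched rows get NULL for `agents b`'s columns.
Matching on a.agent_id <= b.agent_id.
- a row (agent_id=1): matches 5 b row(s) → 5 output row(s).
- a row (agent_id=5): matches 1 b row(s) → 1 output row(s).
- a row (agent_id=2): matches 4 b row(s) → 4 output row(s).
- a row (agent_id=3): matches 2 b row(s) → 2 output row(s).
- a row (agent_id=2): matches 4 b row(s) → 4 output row(s).

1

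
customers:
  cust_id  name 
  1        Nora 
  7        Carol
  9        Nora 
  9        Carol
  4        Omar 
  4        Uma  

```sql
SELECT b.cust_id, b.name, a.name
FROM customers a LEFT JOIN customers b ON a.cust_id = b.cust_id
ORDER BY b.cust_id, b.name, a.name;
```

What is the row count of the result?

LEFT JOIN keeps every row from `customers a`; unmatched rows get NULL for `customers b`'s columns.
Matching on a.cust_id = b.cust_id.
- cust_id=1: 1 matching b row(s), so 1 row(s) emitted.
- cust_id=7: 1 matching b row(s), so 1 row(s) emitted.
- cust_id=9: 2 matching b row(s), so 2 row(s) emitted.
- cust_id=9: 2 matching b row(s), so 2 row(s) emitted.
- cust_id=4: 2 matching b row(s), so 2 row(s) emitted.
- cust_id=4: 2 matching b row(s), so 2 row(s) emitted.
Total: 10 rows.

10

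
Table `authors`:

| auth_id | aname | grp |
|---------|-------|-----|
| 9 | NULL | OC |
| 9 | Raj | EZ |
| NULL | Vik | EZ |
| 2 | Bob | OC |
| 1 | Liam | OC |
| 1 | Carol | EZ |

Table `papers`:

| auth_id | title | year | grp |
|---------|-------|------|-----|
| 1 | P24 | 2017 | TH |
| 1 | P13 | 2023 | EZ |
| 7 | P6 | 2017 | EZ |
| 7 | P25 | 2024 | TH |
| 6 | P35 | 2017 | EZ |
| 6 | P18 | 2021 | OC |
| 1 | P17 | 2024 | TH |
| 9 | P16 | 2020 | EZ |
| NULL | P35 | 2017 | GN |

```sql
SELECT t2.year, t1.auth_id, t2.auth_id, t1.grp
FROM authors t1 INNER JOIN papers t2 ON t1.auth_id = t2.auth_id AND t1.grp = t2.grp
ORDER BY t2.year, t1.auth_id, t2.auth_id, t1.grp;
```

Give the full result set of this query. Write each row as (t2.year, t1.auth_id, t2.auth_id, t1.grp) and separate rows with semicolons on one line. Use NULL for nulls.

(2020, 9, 9, EZ); (2023, 1, 1, EZ)

INNER JOIN keeps only pairs where the ON condition holds.
Matching on t1.auth_id = t2.auth_id AND t1.grp = t2.grp. A NULL in a compared column never satisfies the condition.
- auth_id=9, grp=OC: no matching t2 row, dropped.
- auth_id=9, grp=EZ: 1 matching t2 row(s), so 1 row(s) emitted.
- auth_id=NULL, grp=EZ: no matching t2 row, dropped.
- auth_id=2, grp=OC: no matching t2 row, dropped.
- auth_id=1, grp=OC: no matching t2 row, dropped.
- auth_id=1, grp=EZ: 1 matching t2 row(s), so 1 row(s) emitted.
After projecting and ordering:
t2.year | t1.auth_id | t2.auth_id | t1.grp
2020 | 9 | 9 | EZ
2023 | 1 | 1 | EZ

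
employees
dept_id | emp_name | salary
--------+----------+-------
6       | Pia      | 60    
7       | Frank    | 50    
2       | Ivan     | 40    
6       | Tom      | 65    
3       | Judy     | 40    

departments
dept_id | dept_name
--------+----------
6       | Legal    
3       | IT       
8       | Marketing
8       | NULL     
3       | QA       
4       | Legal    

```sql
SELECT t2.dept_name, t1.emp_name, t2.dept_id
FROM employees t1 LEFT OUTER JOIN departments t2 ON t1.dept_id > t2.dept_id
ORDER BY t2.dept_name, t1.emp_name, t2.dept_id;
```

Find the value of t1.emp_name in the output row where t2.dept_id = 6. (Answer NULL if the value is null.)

Frank

LEFT JOIN keeps every row from `employees`; unmatched rows get NULL for `departments`'s columns.
Matching on t1.dept_id > t2.dept_id.
- dept_id=6: 3 matching t2 row(s), so 3 row(s) emitted.
- dept_id=7: 4 matching t2 row(s), so 4 row(s) emitted.
- dept_id=2: no t2 row matches, row kept with t2 columns NULL.
- dept_id=6: 3 matching t2 row(s), so 3 row(s) emitted.
- dept_id=3: no t2 row matches, row kept with t2 columns NULL.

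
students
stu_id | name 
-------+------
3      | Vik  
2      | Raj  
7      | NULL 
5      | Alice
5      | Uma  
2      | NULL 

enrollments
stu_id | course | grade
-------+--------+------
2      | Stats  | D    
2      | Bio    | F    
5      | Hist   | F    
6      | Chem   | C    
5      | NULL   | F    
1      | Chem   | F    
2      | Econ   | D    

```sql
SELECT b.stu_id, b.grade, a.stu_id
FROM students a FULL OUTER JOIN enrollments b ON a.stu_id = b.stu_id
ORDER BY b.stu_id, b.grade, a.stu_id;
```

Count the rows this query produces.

14

FULL OUTER JOIN keeps every row from both sides; unmatched rows get NULL for the other side's columns.
Matching on a.stu_id = b.stu_id.
- a[0] stu_id=3 → no match; kept with NULLs on the b side.
- a[1] stu_id=2 → 3 match(es) in b → 3 row(s).
- a[2] stu_id=7 → no match; kept with NULLs on the b side.
- a[3] stu_id=5 → 2 match(es) in b → 2 row(s).
- a[4] stu_id=5 → 2 match(es) in b → 2 row(s).
- a[5] stu_id=2 → 3 match(es) in b → 3 row(s).
- 2 row(s) from b found no a partner → padded with NULL.
Total: 10 matched + 4 padded = 14 rows.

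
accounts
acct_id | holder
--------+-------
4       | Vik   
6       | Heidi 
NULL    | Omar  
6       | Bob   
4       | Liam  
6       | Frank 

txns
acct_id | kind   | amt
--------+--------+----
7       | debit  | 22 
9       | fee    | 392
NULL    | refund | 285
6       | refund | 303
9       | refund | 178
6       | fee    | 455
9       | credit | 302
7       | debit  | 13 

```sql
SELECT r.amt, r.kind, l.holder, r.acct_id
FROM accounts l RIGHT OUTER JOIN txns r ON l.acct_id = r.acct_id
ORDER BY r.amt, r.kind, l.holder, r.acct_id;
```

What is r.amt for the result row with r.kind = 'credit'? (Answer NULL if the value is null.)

302

RIGHT JOIN keeps every row from `txns`; unmatched rows get NULL for `accounts`'s columns.
Matching on l.acct_id = r.acct_id. A NULL in a compared column never satisfies the condition.
- l (acct_id=4) has no partner in r.
- l (acct_id=6) pairs with 2 row(s) of r.
- l (acct_id=NULL) has no partner in r.
- l (acct_id=6) pairs with 2 row(s) of r.
- l (acct_id=4) has no partner in r.
- l (acct_id=6) pairs with 2 row(s) of r.
- 6 row(s) from r found no l partner → padded with NULL.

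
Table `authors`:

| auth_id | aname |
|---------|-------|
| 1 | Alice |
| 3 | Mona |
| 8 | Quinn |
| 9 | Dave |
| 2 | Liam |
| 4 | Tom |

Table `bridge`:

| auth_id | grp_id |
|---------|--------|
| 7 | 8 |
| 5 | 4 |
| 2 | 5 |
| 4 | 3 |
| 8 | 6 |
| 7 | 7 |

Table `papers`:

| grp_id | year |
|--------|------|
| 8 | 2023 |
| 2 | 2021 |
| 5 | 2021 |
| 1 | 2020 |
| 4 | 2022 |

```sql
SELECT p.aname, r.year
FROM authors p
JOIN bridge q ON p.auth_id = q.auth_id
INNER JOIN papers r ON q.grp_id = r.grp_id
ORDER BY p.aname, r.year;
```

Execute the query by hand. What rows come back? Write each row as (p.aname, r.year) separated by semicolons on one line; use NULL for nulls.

Joins associate left-to-right: authors INNER JOIN bridge on auth_id gives 3 intermediate row(s).
Then INNER JOIN `papers r` on grp_id: keep only rows whose q.grp_id appears in r.

(Liam, 2021)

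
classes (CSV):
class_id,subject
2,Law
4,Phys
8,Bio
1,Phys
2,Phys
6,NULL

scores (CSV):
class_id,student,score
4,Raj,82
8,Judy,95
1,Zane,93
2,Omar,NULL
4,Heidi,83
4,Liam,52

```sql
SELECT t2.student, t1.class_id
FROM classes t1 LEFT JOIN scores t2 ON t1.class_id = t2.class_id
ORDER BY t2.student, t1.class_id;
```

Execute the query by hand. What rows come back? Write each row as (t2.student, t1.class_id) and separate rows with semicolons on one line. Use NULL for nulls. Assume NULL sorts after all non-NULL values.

(Heidi, 4); (Judy, 8); (Liam, 4); (Omar, 2); (Omar, 2); (Raj, 4); (Zane, 1); (NULL, 6)

LEFT JOIN keeps every row from `classes`; unmatched rows get NULL for `scores`'s columns.
Matching on t1.class_id = t2.class_id.
- t1 row (class_id=2): matches 1 t2 row(s) → 1 output row(s).
- t1 row (class_id=4): matches 3 t2 row(s) → 3 output row(s).
- t1 row (class_id=8): matches 1 t2 row(s) → 1 output row(s).
- t1 row (class_id=1): matches 1 t2 row(s) → 1 output row(s).
- t1 row (class_id=2): matches 1 t2 row(s) → 1 output row(s).
- t1 row (class_id=6): no match → kept, t2 columns NULL.
After projecting and ordering:
t2.student | t1.class_id
Heidi | 4
Judy | 8
Liam | 4
Omar | 2
Omar | 2
Raj | 4
Zane | 1
NULL | 6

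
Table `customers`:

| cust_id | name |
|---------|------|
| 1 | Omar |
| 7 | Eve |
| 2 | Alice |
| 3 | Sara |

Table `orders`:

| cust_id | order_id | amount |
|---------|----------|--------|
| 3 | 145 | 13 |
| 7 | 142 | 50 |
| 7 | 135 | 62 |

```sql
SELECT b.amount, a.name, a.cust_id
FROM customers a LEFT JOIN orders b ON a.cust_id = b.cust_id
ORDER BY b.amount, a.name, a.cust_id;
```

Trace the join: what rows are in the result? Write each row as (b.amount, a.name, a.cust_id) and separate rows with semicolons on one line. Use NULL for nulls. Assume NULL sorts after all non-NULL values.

(13, Sara, 3); (50, Eve, 7); (62, Eve, 7); (NULL, Alice, 2); (NULL, Omar, 1)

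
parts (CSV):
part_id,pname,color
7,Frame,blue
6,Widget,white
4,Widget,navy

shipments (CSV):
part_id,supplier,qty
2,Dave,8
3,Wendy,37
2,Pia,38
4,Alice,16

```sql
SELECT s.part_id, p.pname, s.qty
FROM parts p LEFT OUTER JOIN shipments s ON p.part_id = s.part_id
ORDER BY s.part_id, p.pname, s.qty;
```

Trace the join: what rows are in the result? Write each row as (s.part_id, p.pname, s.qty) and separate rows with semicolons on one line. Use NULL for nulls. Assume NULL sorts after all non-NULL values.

(4, Widget, 16); (NULL, Frame, NULL); (NULL, Widget, NULL)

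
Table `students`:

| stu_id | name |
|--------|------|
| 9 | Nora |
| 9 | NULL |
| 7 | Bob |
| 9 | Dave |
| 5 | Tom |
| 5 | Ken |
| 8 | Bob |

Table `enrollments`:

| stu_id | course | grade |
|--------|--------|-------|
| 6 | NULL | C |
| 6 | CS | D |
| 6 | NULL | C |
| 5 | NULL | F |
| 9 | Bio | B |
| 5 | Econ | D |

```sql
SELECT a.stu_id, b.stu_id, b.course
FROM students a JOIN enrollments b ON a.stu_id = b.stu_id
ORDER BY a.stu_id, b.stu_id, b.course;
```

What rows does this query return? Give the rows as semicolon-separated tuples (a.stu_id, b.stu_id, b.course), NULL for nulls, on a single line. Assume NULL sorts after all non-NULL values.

(5, 5, Econ); (5, 5, Econ); (5, 5, NULL); (5, 5, NULL); (9, 9, Bio); (9, 9, Bio); (9, 9, Bio)

INNER JOIN keeps only pairs where the ON condition holds.
Matching on a.stu_id = b.stu_id.
- a (stu_id=9) pairs with 1 row(s) of b.
- a (stu_id=9) pairs with 1 row(s) of b.
- a (stu_id=7) has no partner → excluded.
- a (stu_id=9) pairs with 1 row(s) of b.
- a (stu_id=5) pairs with 2 row(s) of b.
- a (stu_id=5) pairs with 2 row(s) of b.
- a (stu_id=8) has no partner → excluded.
After projecting and ordering:
a.stu_id | b.stu_id | b.course
5 | 5 | Econ
5 | 5 | Econ
5 | 5 | NULL
5 | 5 | NULL
9 | 9 | Bio
9 | 9 | Bio
9 | 9 | Bio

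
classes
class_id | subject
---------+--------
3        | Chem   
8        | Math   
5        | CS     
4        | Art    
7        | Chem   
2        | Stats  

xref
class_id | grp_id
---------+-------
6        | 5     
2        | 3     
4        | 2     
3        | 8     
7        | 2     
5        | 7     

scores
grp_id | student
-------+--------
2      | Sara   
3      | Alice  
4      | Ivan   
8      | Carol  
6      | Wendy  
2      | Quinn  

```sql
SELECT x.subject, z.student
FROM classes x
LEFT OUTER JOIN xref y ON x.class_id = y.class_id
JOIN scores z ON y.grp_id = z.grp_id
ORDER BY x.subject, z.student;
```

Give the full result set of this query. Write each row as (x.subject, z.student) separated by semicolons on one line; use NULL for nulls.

Evaluate left to right. First `classes x LEFT JOIN xref y` on class_id: 6 row(s).
Then INNER JOIN `scores z` on grp_id: keep only rows whose y.grp_id appears in z.

(Art, Quinn); (Art, Sara); (Chem, Carol); (Chem, Quinn); (Chem, Sara); (Stats, Alice)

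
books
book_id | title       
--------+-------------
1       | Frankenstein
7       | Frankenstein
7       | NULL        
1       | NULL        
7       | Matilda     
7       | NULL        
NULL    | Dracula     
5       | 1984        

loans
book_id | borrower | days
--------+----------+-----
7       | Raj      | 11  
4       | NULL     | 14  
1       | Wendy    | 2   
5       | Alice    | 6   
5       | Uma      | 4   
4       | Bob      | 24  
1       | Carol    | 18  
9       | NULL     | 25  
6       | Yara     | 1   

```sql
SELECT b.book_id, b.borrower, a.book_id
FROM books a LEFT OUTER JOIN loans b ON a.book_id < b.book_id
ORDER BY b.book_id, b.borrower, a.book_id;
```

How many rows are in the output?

22

LEFT JOIN keeps every row from `books`; unmatched rows get NULL for `loans`'s columns.
Matching on a.book_id < b.book_id. A NULL in a compared column never satisfies the condition.
Matched pairs: 21; unmatched a rows kept: 1.
Total: 21 matched + 1 padded = 22 rows.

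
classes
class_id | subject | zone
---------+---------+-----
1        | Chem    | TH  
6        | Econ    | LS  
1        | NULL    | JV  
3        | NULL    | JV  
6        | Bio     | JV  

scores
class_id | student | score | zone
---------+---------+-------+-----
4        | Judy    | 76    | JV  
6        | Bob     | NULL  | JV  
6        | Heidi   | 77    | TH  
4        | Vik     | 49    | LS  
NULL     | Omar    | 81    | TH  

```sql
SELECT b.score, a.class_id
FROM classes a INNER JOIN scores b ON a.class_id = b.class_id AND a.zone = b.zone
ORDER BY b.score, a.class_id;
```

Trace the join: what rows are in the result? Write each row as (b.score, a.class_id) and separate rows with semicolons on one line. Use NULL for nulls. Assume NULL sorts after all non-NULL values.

INNER JOIN keeps only pairs where the ON condition holds.
Matching on a.class_id = b.class_id AND a.zone = b.zone. A NULL in a compared column never satisfies the condition.
- a row (class_id=1, zone=TH): no match → dropped.
- a row (class_id=6, zone=LS): no match → dropped.
- a row (class_id=1, zone=JV): no match → dropped.
- a row (class_id=3, zone=JV): no match → dropped.
- a row (class_id=6, zone=JV): matches 1 b row(s) → 1 output row(s).
After projecting and ordering:
b.score | a.class_id
NULL | 6

(NULL, 6)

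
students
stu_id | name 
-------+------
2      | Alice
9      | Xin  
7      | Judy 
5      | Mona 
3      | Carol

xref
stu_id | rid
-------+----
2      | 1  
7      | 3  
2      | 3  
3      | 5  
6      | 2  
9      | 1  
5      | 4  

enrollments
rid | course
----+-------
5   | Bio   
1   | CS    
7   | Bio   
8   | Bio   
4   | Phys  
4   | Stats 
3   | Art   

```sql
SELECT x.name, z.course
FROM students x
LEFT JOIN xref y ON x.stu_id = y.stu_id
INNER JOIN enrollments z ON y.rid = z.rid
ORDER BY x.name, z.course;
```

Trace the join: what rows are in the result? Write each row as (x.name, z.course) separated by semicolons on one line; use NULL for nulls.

(Alice, Art); (Alice, CS); (Carol, Bio); (Judy, Art); (Mona, Phys); (Mona, Stats); (Xin, CS)

Evaluate left to right. First `students x LEFT JOIN xref y` on stu_id: 6 row(s).
Then INNER JOIN `enrollments z` on rid: keep only rows whose y.rid appears in z.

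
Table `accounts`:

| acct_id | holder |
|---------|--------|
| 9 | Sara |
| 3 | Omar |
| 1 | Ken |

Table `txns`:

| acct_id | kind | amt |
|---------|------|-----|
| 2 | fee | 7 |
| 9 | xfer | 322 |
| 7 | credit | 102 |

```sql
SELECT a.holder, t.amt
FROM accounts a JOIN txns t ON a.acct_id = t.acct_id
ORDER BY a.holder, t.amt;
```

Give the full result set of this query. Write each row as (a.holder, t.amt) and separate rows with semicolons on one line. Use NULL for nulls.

INNER JOIN keeps only pairs where the ON condition holds.
Matching on a.acct_id = t.acct_id.
- a (acct_id=9) pairs with 1 row(s) of t.
- a (acct_id=3) has no partner → excluded.
- a (acct_id=1) has no partner → excluded.
After projecting and ordering:
a.holder | t.amt
Sara | 322

(Sara, 322)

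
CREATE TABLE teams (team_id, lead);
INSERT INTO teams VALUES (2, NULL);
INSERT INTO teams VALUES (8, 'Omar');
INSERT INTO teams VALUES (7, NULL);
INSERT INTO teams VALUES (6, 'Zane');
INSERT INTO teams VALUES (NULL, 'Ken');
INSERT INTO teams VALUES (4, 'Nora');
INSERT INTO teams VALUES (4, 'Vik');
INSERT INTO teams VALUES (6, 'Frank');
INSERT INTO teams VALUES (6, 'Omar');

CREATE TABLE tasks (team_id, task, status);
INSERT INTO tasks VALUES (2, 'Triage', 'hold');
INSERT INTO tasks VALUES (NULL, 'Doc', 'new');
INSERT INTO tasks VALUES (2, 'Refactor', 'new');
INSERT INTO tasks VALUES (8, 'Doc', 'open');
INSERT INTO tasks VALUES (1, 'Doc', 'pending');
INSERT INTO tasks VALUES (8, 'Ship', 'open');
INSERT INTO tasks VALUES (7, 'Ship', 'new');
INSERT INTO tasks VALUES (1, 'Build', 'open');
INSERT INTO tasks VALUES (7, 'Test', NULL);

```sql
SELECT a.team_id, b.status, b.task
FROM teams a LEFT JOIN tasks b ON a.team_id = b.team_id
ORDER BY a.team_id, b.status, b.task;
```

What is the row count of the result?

LEFT JOIN keeps every row from `teams`; unmatched rows get NULL for `tasks`'s columns.
Matching on a.team_id = b.team_id. A NULL in a compared column never satisfies the condition.
- team_id=2: 2 matching b row(s), so 2 row(s) emitted.
- team_id=8: 2 matching b row(s), so 2 row(s) emitted.
- team_id=7: 2 matching b row(s), so 2 row(s) emitted.
- team_id=6: no b row matches, row kept with b columns NULL.
- team_id=NULL: no b row matches, row kept with b columns NULL.
- team_id=4: no b row matches, row kept with b columns NULL.
- team_id=4: no b row matches, row kept with b columns NULL.
- team_id=6: no b row matches, row kept with b columns NULL.
- team_id=6: no b row matches, row kept with b columns NULL.
Total: 6 matched + 6 padded = 12 rows.

12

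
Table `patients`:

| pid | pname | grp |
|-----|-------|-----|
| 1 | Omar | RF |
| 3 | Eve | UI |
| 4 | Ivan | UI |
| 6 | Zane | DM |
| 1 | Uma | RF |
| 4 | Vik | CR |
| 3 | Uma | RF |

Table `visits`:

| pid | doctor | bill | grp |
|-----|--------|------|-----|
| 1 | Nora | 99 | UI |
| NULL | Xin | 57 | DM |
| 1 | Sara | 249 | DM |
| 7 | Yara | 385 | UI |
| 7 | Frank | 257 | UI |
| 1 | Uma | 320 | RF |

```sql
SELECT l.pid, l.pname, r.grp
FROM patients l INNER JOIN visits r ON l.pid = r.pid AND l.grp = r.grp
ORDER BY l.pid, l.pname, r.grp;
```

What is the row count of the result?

INNER JOIN keeps only pairs where the ON condition holds.
Matching on l.pid = r.pid AND l.grp = r.grp. A NULL in a compared column never satisfies the condition.
- l row (pid=1, grp=RF): matches 1 r row(s) → 1 output row(s).
- l row (pid=3, grp=UI): no match → dropped.
- l row (pid=4, grp=UI): no match → dropped.
- l row (pid=6, grp=DM): no match → dropped.
- l row (pid=1, grp=RF): matches 1 r row(s) → 1 output row(s).
- l row (pid=4, grp=CR): no match → dropped.
- l row (pid=3, grp=RF): no match → dropped.
Total: 2 rows.

2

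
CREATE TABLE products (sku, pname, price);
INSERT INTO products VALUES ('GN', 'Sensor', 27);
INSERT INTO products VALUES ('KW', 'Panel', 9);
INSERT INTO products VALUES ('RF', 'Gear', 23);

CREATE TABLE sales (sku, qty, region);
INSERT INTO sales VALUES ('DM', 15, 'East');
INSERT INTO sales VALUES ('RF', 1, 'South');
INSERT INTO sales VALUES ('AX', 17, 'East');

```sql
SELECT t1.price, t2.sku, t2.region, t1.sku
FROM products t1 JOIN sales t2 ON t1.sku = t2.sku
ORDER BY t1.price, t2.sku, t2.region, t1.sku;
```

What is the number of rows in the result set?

INNER JOIN keeps only pairs where the ON condition holds.
Matching on t1.sku = t2.sku.
- sku=GN: no matching t2 row, dropped.
- sku=KW: no matching t2 row, dropped.
- sku=RF: 1 matching t2 row(s), so 1 row(s) emitted.
Total: 1 rows.

1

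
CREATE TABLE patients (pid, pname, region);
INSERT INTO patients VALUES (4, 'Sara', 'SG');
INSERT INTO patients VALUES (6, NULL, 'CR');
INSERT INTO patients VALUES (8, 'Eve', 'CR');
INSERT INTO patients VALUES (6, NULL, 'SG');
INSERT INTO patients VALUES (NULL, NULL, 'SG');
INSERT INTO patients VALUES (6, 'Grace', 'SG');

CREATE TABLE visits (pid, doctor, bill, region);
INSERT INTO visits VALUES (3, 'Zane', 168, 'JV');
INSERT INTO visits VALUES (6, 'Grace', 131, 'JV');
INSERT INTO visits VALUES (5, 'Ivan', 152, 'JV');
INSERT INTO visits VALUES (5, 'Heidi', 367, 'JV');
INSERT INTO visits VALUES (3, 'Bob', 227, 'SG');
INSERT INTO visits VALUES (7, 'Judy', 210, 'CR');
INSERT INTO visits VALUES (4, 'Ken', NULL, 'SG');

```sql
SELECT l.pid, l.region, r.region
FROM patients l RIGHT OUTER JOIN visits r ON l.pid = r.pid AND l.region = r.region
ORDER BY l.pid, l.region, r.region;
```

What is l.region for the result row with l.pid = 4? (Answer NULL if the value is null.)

SG

RIGHT JOIN keeps every row from `visits`; unmatched rows get NULL for `patients`'s columns.
Matching on l.pid = r.pid AND l.region = r.region. A NULL in a compared column never satisfies the condition.
- l row (pid=4, region=SG): matches 1 r row(s) → 1 output row(s).
- l row (pid=6, region=CR): no match.
- l row (pid=8, region=CR): no match.
- l row (pid=6, region=SG): no match.
- l row (pid=NULL, region=SG): no match.
- l row (pid=6, region=SG): no match.
- plus 6 unmatched r row(s), each kept with NULL l columns.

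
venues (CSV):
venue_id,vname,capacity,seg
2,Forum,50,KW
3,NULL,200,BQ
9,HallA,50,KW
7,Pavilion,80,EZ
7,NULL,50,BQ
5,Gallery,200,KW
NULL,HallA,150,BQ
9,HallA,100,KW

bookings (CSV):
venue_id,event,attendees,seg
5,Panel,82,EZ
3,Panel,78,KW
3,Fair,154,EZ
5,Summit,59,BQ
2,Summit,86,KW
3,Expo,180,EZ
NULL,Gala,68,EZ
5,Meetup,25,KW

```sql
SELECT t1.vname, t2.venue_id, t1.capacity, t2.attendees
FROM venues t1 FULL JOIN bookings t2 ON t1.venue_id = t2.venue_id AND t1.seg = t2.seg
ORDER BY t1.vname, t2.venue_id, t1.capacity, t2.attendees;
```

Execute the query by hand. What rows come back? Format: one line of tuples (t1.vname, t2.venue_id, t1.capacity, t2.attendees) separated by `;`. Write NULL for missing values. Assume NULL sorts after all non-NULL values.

FULL OUTER JOIN keeps every row from both sides; unmatched rows get NULL for the other side's columns.
Matching on t1.venue_id = t2.venue_id AND t1.seg = t2.seg. A NULL in a compared column never satisfies the condition.
- venue_id=2, seg=KW: 1 matching t2 row(s), so 1 row(s) emitted.
- venue_id=3, seg=BQ: no t2 row matches, row kept with t2 columns NULL.
- venue_id=9, seg=KW: no t2 row matches, row kept with t2 columns NULL.
- venue_id=7, seg=EZ: no t2 row matches, row kept with t2 columns NULL.
- venue_id=7, seg=BQ: no t2 row matches, row kept with t2 columns NULL.
- venue_id=5, seg=KW: 1 matching t2 row(s), so 1 row(s) emitted.
- venue_id=NULL, seg=BQ: no t2 row matches, row kept with t2 columns NULL.
- venue_id=9, seg=KW: no t2 row matches, row kept with t2 columns NULL.
- 6 t2 row(s) had no t1 match → kept, t1 columns NULL.

(Forum, 2, 50, 86); (Gallery, 5, 200, 25); (HallA, NULL, 50, NULL); (HallA, NULL, 100, NULL); (HallA, NULL, 150, NULL); (Pavilion, NULL, 80, NULL); (NULL, 3, NULL, 78); (NULL, 3, NULL, 154); (NULL, 3, NULL, 180); (NULL, 5, NULL, 59); (NULL, 5, NULL, 82); (NULL, NULL, 50, NULL); (NULL, NULL, 200, NULL); (NULL, NULL, NULL, 68)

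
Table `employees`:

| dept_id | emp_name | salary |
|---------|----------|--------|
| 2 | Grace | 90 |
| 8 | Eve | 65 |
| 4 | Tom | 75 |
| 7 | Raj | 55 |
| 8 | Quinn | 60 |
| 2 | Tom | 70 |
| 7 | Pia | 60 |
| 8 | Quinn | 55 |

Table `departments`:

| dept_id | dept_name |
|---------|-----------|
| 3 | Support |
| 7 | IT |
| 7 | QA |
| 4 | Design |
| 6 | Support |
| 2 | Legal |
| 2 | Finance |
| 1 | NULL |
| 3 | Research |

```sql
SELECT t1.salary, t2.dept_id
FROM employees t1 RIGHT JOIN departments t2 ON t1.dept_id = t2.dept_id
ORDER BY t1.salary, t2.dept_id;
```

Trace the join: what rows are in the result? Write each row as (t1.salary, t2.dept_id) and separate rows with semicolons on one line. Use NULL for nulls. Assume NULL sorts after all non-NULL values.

(55, 7); (55, 7); (60, 7); (60, 7); (70, 2); (70, 2); (75, 4); (90, 2); (90, 2); (NULL, 1); (NULL, 3); (NULL, 3); (NULL, 6)

RIGHT JOIN keeps every row from `departments`; unmatched rows get NULL for `employees`'s columns.
Matching on t1.dept_id = t2.dept_id.
- t1 row (dept_id=2): matches 2 t2 row(s) → 2 output row(s).
- t1 row (dept_id=8): no match.
- t1 row (dept_id=4): matches 1 t2 row(s) → 1 output row(s).
- t1 row (dept_id=7): matches 2 t2 row(s) → 2 output row(s).
- t1 row (dept_id=8): no match.
- t1 row (dept_id=2): matches 2 t2 row(s) → 2 output row(s).
- t1 row (dept_id=7): matches 2 t2 row(s) → 2 output row(s).
- t1 row (dept_id=8): no match.
- 4 t2 row(s) had no t1 match → kept, t1 columns NULL.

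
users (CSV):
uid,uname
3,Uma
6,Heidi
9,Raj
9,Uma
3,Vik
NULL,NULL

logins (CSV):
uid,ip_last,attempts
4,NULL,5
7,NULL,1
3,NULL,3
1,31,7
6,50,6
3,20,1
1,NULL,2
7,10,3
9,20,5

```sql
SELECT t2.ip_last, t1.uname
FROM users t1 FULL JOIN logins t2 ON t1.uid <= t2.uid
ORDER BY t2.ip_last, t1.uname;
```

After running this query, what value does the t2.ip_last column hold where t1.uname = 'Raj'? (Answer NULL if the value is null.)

FULL OUTER JOIN keeps every row from both sides; unmatched rows get NULL for the other side's columns.
Matching on t1.uid <= t2.uid. A NULL in a compared column never satisfies the condition.
- t1[0] uid=3 → 7 match(es) in t2 → 7 row(s).
- t1[1] uid=6 → 4 match(es) in t2 → 4 row(s).
- t1[2] uid=9 → 1 match(es) in t2 → 1 row(s).
- t1[3] uid=9 → 1 match(es) in t2 → 1 row(s).
- t1[4] uid=3 → 7 match(es) in t2 → 7 row(s).
- t1[5] uid=NULL → no match; kept with NULLs on the t2 side.
- 2 t2 row(s) had no t1 match → kept, t1 columns NULL.

20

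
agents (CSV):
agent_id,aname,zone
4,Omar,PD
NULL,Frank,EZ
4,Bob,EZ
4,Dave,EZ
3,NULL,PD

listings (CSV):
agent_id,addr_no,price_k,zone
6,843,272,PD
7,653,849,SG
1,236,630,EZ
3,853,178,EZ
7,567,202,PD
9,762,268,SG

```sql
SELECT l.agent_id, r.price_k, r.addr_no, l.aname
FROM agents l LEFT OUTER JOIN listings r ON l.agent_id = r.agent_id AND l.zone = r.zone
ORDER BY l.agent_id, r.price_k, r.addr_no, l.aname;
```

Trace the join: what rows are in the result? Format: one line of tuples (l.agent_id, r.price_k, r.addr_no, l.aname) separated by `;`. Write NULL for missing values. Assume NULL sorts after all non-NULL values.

LEFT JOIN keeps every row from `agents`; unmatched rows get NULL for `listings`'s columns.
Matching on l.agent_id = r.agent_id AND l.zone = r.zone. A NULL in a compared column never satisfies the condition.
Matched pairs: 0; unmatched l rows kept: 5.

(3, NULL, NULL, NULL); (4, NULL, NULL, Bob); (4, NULL, NULL, Dave); (4, NULL, NULL, Omar); (NULL, NULL, NULL, Frank)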